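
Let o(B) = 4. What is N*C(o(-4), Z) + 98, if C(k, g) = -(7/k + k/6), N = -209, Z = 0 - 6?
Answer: 7237/12 ≈ 603.08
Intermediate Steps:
Z = -6
C(k, g) = -7/k - k/6 (C(k, g) = -(7/k + k*(1/6)) = -(7/k + k/6) = -7/k - k/6)
N*C(o(-4), Z) + 98 = -209*(-7/4 - 1/6*4) + 98 = -209*(-7*1/4 - 2/3) + 98 = -209*(-7/4 - 2/3) + 98 = -209*(-29/12) + 98 = 6061/12 + 98 = 7237/12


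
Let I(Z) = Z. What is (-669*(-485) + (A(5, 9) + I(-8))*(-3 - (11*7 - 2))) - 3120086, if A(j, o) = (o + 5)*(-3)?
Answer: -2791721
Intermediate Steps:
A(j, o) = -15 - 3*o (A(j, o) = (5 + o)*(-3) = -15 - 3*o)
(-669*(-485) + (A(5, 9) + I(-8))*(-3 - (11*7 - 2))) - 3120086 = (-669*(-485) + ((-15 - 3*9) - 8)*(-3 - (11*7 - 2))) - 3120086 = (324465 + ((-15 - 27) - 8)*(-3 - (77 - 2))) - 3120086 = (324465 + (-42 - 8)*(-3 - 1*75)) - 3120086 = (324465 - 50*(-3 - 75)) - 3120086 = (324465 - 50*(-78)) - 3120086 = (324465 + 3900) - 3120086 = 328365 - 3120086 = -2791721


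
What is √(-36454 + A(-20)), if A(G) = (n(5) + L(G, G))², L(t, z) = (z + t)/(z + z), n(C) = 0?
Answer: I*√36453 ≈ 190.93*I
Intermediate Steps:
L(t, z) = (t + z)/(2*z) (L(t, z) = (t + z)/((2*z)) = (t + z)*(1/(2*z)) = (t + z)/(2*z))
A(G) = 1 (A(G) = (0 + (G + G)/(2*G))² = (0 + (2*G)/(2*G))² = (0 + 1)² = 1² = 1)
√(-36454 + A(-20)) = √(-36454 + 1) = √(-36453) = I*√36453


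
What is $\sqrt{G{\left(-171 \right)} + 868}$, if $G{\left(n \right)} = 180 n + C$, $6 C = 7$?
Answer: $\frac{i \sqrt{1076790}}{6} \approx 172.95 i$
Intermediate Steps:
$C = \frac{7}{6}$ ($C = \frac{1}{6} \cdot 7 = \frac{7}{6} \approx 1.1667$)
$G{\left(n \right)} = \frac{7}{6} + 180 n$ ($G{\left(n \right)} = 180 n + \frac{7}{6} = \frac{7}{6} + 180 n$)
$\sqrt{G{\left(-171 \right)} + 868} = \sqrt{\left(\frac{7}{6} + 180 \left(-171\right)\right) + 868} = \sqrt{\left(\frac{7}{6} - 30780\right) + 868} = \sqrt{- \frac{184673}{6} + 868} = \sqrt{- \frac{179465}{6}} = \frac{i \sqrt{1076790}}{6}$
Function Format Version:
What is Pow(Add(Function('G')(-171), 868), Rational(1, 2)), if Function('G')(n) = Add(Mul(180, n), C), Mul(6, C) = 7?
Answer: Mul(Rational(1, 6), I, Pow(1076790, Rational(1, 2))) ≈ Mul(172.95, I)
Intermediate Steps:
C = Rational(7, 6) (C = Mul(Rational(1, 6), 7) = Rational(7, 6) ≈ 1.1667)
Function('G')(n) = Add(Rational(7, 6), Mul(180, n)) (Function('G')(n) = Add(Mul(180, n), Rational(7, 6)) = Add(Rational(7, 6), Mul(180, n)))
Pow(Add(Function('G')(-171), 868), Rational(1, 2)) = Pow(Add(Add(Rational(7, 6), Mul(180, -171)), 868), Rational(1, 2)) = Pow(Add(Add(Rational(7, 6), -30780), 868), Rational(1, 2)) = Pow(Add(Rational(-184673, 6), 868), Rational(1, 2)) = Pow(Rational(-179465, 6), Rational(1, 2)) = Mul(Rational(1, 6), I, Pow(1076790, Rational(1, 2)))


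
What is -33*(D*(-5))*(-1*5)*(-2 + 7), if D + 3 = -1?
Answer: 16500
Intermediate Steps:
D = -4 (D = -3 - 1 = -4)
-33*(D*(-5))*(-1*5)*(-2 + 7) = -33*(-4*(-5))*(-1*5)*(-2 + 7) = -33*20*(-5)*5 = -(-3300)*5 = -33*(-500) = 16500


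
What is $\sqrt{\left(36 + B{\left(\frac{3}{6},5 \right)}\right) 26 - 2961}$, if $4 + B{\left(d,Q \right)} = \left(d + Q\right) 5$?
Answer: $i \sqrt{1414} \approx 37.603 i$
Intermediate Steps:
$B{\left(d,Q \right)} = -4 + 5 Q + 5 d$ ($B{\left(d,Q \right)} = -4 + \left(d + Q\right) 5 = -4 + \left(Q + d\right) 5 = -4 + \left(5 Q + 5 d\right) = -4 + 5 Q + 5 d$)
$\sqrt{\left(36 + B{\left(\frac{3}{6},5 \right)}\right) 26 - 2961} = \sqrt{\left(36 + \left(-4 + 5 \cdot 5 + 5 \cdot \frac{3}{6}\right)\right) 26 - 2961} = \sqrt{\left(36 + \left(-4 + 25 + 5 \cdot 3 \cdot \frac{1}{6}\right)\right) 26 - 2961} = \sqrt{\left(36 + \left(-4 + 25 + 5 \cdot \frac{1}{2}\right)\right) 26 - 2961} = \sqrt{\left(36 + \left(-4 + 25 + \frac{5}{2}\right)\right) 26 - 2961} = \sqrt{\left(36 + \frac{47}{2}\right) 26 - 2961} = \sqrt{\frac{119}{2} \cdot 26 - 2961} = \sqrt{1547 - 2961} = \sqrt{-1414} = i \sqrt{1414}$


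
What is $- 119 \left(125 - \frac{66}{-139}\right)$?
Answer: $- \frac{2075479}{139} \approx -14932.0$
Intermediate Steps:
$- 119 \left(125 - \frac{66}{-139}\right) = - 119 \left(125 - - \frac{66}{139}\right) = - 119 \left(125 + \frac{66}{139}\right) = \left(-119\right) \frac{17441}{139} = - \frac{2075479}{139}$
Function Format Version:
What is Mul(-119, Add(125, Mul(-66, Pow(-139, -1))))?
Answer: Rational(-2075479, 139) ≈ -14932.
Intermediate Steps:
Mul(-119, Add(125, Mul(-66, Pow(-139, -1)))) = Mul(-119, Add(125, Mul(-66, Rational(-1, 139)))) = Mul(-119, Add(125, Rational(66, 139))) = Mul(-119, Rational(17441, 139)) = Rational(-2075479, 139)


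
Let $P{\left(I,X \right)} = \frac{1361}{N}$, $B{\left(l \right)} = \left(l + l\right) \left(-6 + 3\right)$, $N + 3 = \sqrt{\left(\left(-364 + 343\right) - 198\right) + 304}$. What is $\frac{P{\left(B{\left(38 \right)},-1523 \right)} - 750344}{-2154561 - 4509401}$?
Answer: $\frac{57022061}{506461112} - \frac{1361 \sqrt{85}}{506461112} \approx 0.11256$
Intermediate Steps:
$N = -3 + \sqrt{85}$ ($N = -3 + \sqrt{\left(\left(-364 + 343\right) - 198\right) + 304} = -3 + \sqrt{\left(-21 - 198\right) + 304} = -3 + \sqrt{-219 + 304} = -3 + \sqrt{85} \approx 6.2195$)
$B{\left(l \right)} = - 6 l$ ($B{\left(l \right)} = 2 l \left(-3\right) = - 6 l$)
$P{\left(I,X \right)} = \frac{1361}{-3 + \sqrt{85}}$
$\frac{P{\left(B{\left(38 \right)},-1523 \right)} - 750344}{-2154561 - 4509401} = \frac{\left(\frac{4083}{76} + \frac{1361 \sqrt{85}}{76}\right) - 750344}{-2154561 - 4509401} = \frac{- \frac{57022061}{76} + \frac{1361 \sqrt{85}}{76}}{-6663962} = \left(- \frac{57022061}{76} + \frac{1361 \sqrt{85}}{76}\right) \left(- \frac{1}{6663962}\right) = \frac{57022061}{506461112} - \frac{1361 \sqrt{85}}{506461112}$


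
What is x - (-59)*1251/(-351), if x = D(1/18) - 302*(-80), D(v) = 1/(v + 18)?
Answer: 1796233/75 ≈ 23950.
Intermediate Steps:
D(v) = 1/(18 + v)
x = 7852018/325 (x = 1/(18 + 1/18) - 302*(-80) = 1/(18 + 1/18) + 24160 = 1/(325/18) + 24160 = 18/325 + 24160 = 7852018/325 ≈ 24160.)
x - (-59)*1251/(-351) = 7852018/325 - (-59)*1251/(-351) = 7852018/325 - (-59)*1251*(-1/351) = 7852018/325 - (-59)*(-139)/39 = 7852018/325 - 1*8201/39 = 7852018/325 - 8201/39 = 1796233/75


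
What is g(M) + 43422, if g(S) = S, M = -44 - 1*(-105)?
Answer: 43483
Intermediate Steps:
M = 61 (M = -44 + 105 = 61)
g(M) + 43422 = 61 + 43422 = 43483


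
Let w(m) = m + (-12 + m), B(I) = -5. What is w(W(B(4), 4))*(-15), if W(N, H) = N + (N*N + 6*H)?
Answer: -1140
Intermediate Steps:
W(N, H) = N + N² + 6*H (W(N, H) = N + (N² + 6*H) = N + N² + 6*H)
w(m) = -12 + 2*m
w(W(B(4), 4))*(-15) = (-12 + 2*(-5 + (-5)² + 6*4))*(-15) = (-12 + 2*(-5 + 25 + 24))*(-15) = (-12 + 2*44)*(-15) = (-12 + 88)*(-15) = 76*(-15) = -1140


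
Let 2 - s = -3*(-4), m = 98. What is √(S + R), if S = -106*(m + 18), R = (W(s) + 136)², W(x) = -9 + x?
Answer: √1393 ≈ 37.323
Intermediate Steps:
s = -10 (s = 2 - (-3)*(-4) = 2 - 1*12 = 2 - 12 = -10)
R = 13689 (R = ((-9 - 10) + 136)² = (-19 + 136)² = 117² = 13689)
S = -12296 (S = -106*(98 + 18) = -106*116 = -12296)
√(S + R) = √(-12296 + 13689) = √1393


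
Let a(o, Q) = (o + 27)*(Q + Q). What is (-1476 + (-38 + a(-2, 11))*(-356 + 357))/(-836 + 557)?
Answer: 964/279 ≈ 3.4552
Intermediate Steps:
a(o, Q) = 2*Q*(27 + o) (a(o, Q) = (27 + o)*(2*Q) = 2*Q*(27 + o))
(-1476 + (-38 + a(-2, 11))*(-356 + 357))/(-836 + 557) = (-1476 + (-38 + 2*11*(27 - 2))*(-356 + 357))/(-836 + 557) = (-1476 + (-38 + 2*11*25)*1)/(-279) = -(-1476 + (-38 + 550)*1)/279 = -(-1476 + 512*1)/279 = -(-1476 + 512)/279 = -1/279*(-964) = 964/279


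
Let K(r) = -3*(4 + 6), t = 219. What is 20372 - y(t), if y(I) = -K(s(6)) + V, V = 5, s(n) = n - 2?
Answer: 20337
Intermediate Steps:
s(n) = -2 + n
K(r) = -30 (K(r) = -3*10 = -30)
y(I) = 35 (y(I) = -1*(-30) + 5 = 30 + 5 = 35)
20372 - y(t) = 20372 - 1*35 = 20372 - 35 = 20337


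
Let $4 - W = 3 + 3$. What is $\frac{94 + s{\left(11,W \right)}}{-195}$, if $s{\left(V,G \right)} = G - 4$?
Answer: $- \frac{88}{195} \approx -0.45128$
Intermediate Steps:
$W = -2$ ($W = 4 - \left(3 + 3\right) = 4 - 6 = -2$)
$s{\left(V,G \right)} = -4 + G$
$\frac{94 + s{\left(11,W \right)}}{-195} = \frac{94 - 6}{-195} = - \frac{94 - 6}{195} = \left(- \frac{1}{195}\right) 88 = - \frac{88}{195}$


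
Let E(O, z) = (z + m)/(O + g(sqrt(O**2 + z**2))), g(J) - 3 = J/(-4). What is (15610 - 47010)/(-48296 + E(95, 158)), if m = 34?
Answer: 2835578346275/4361145175523 + 376800*sqrt(33989)/4361145175523 ≈ 0.65021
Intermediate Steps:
g(J) = 3 - J/4 (g(J) = 3 + J/(-4) = 3 + J*(-1/4) = 3 - J/4)
E(O, z) = (34 + z)/(3 + O - sqrt(O**2 + z**2)/4) (E(O, z) = (z + 34)/(O + (3 - sqrt(O**2 + z**2)/4)) = (34 + z)/(3 + O - sqrt(O**2 + z**2)/4))
(15610 - 47010)/(-48296 + E(95, 158)) = (15610 - 47010)/(-48296 + 4*(34 + 158)/(12 - sqrt(95**2 + 158**2) + 4*95)) = -31400/(-48296 + 4*192/(12 - sqrt(9025 + 24964) + 380)) = -31400/(-48296 + 4*192/(12 - sqrt(33989) + 380)) = -31400/(-48296 + 4*192/(392 - sqrt(33989))) = -31400/(-48296 + 768/(392 - sqrt(33989)))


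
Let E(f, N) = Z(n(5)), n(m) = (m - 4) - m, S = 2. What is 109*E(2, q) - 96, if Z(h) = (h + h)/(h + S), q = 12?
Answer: 340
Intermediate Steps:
n(m) = -4 (n(m) = (-4 + m) - m = -4)
Z(h) = 2*h/(2 + h) (Z(h) = (h + h)/(h + 2) = (2*h)/(2 + h) = 2*h/(2 + h))
E(f, N) = 4 (E(f, N) = 2*(-4)/(2 - 4) = 2*(-4)/(-2) = 2*(-4)*(-½) = 4)
109*E(2, q) - 96 = 109*4 - 96 = 436 - 96 = 340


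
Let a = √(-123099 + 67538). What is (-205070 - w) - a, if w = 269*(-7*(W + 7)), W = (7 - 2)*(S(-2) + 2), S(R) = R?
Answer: -191889 - I*√55561 ≈ -1.9189e+5 - 235.71*I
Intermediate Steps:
a = I*√55561 (a = √(-55561) = I*√55561 ≈ 235.71*I)
W = 0 (W = (7 - 2)*(-2 + 2) = 5*0 = 0)
w = -13181 (w = 269*(-7*(0 + 7)) = 269*(-7*7) = 269*(-49) = -13181)
(-205070 - w) - a = (-205070 - 1*(-13181)) - I*√55561 = (-205070 + 13181) - I*√55561 = -191889 - I*√55561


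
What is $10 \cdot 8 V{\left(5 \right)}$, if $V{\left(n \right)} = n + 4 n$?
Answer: $2000$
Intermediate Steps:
$V{\left(n \right)} = 5 n$
$10 \cdot 8 V{\left(5 \right)} = 10 \cdot 8 \cdot 5 \cdot 5 = 80 \cdot 25 = 2000$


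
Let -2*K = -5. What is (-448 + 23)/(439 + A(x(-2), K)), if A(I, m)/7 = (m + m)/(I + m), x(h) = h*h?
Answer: -5525/5777 ≈ -0.95638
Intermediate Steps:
K = 5/2 (K = -1/2*(-5) = 5/2 ≈ 2.5000)
x(h) = h**2
A(I, m) = 14*m/(I + m) (A(I, m) = 7*((m + m)/(I + m)) = 7*((2*m)/(I + m)) = 7*(2*m/(I + m)) = 14*m/(I + m))
(-448 + 23)/(439 + A(x(-2), K)) = (-448 + 23)/(439 + 14*(5/2)/((-2)**2 + 5/2)) = -425/(439 + 14*(5/2)/(4 + 5/2)) = -425/(439 + 14*(5/2)/(13/2)) = -425/(439 + 14*(5/2)*(2/13)) = -425/(439 + 70/13) = -425/5777/13 = -425*13/5777 = -5525/5777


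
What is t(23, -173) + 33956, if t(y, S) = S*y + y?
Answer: 30000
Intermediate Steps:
t(y, S) = y + S*y
t(23, -173) + 33956 = 23*(1 - 173) + 33956 = 23*(-172) + 33956 = -3956 + 33956 = 30000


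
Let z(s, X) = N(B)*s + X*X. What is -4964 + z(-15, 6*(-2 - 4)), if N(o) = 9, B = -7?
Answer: -3803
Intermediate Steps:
z(s, X) = X² + 9*s (z(s, X) = 9*s + X*X = 9*s + X² = X² + 9*s)
-4964 + z(-15, 6*(-2 - 4)) = -4964 + ((6*(-2 - 4))² + 9*(-15)) = -4964 + ((6*(-6))² - 135) = -4964 + ((-36)² - 135) = -4964 + (1296 - 135) = -4964 + 1161 = -3803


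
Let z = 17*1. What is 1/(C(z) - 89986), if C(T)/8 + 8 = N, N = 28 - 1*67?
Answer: -1/90362 ≈ -1.1067e-5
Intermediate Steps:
z = 17
N = -39 (N = 28 - 67 = -39)
C(T) = -376 (C(T) = -64 + 8*(-39) = -64 - 312 = -376)
1/(C(z) - 89986) = 1/(-376 - 89986) = 1/(-90362) = -1/90362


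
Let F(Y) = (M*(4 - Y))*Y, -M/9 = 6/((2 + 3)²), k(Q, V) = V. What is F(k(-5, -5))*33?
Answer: 16038/5 ≈ 3207.6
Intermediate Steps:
M = -54/25 (M = -54/((2 + 3)²) = -54/(5²) = -54/25 ≈ -2.1600)
F(Y) = Y*(-216/25 + 54*Y/25) (F(Y) = (-54*(4 - Y)/25)*Y = (-216/25 + 54*Y/25)*Y = Y*(-216/25 + 54*Y/25))
F(k(-5, -5))*33 = ((54/25)*(-5)*(-4 - 5))*33 = ((54/25)*(-5)*(-9))*33 = (486/5)*33 = 16038/5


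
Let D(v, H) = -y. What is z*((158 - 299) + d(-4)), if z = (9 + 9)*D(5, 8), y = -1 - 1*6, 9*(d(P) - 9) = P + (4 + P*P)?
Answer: -16408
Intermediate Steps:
d(P) = 85/9 + P/9 + P²/9 (d(P) = 9 + (P + (4 + P*P))/9 = 9 + (P + (4 + P²))/9 = 9 + (4 + P + P²)/9 = 9 + (4/9 + P/9 + P²/9) = 85/9 + P/9 + P²/9)
y = -7 (y = -1 - 6 = -7)
D(v, H) = 7 (D(v, H) = -1*(-7) = 7)
z = 126 (z = (9 + 9)*7 = 18*7 = 126)
z*((158 - 299) + d(-4)) = 126*((158 - 299) + (85/9 + (⅑)*(-4) + (⅑)*(-4)²)) = 126*(-141 + (85/9 - 4/9 + (⅑)*16)) = 126*(-141 + (85/9 - 4/9 + 16/9)) = 126*(-141 + 97/9) = 126*(-1172/9) = -16408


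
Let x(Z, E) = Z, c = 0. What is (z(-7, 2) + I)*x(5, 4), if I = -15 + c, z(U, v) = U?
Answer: -110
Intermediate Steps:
I = -15 (I = -15 + 0 = -15)
(z(-7, 2) + I)*x(5, 4) = (-7 - 15)*5 = -22*5 = -110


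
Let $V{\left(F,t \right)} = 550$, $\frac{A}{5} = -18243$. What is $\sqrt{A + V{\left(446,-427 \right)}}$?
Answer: $i \sqrt{90665} \approx 301.11 i$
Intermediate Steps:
$A = -91215$ ($A = 5 \left(-18243\right) = -91215$)
$\sqrt{A + V{\left(446,-427 \right)}} = \sqrt{-91215 + 550} = \sqrt{-90665} = i \sqrt{90665}$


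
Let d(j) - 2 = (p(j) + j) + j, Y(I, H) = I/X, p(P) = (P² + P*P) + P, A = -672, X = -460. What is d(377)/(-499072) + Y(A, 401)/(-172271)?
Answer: -5654012034611/9887197738880 ≈ -0.57185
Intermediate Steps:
p(P) = P + 2*P² (p(P) = (P² + P²) + P = 2*P² + P = P + 2*P²)
Y(I, H) = -I/460 (Y(I, H) = I/(-460) = I*(-1/460) = -I/460)
d(j) = 2 + 2*j + j*(1 + 2*j) (d(j) = 2 + ((j*(1 + 2*j) + j) + j) = 2 + ((j + j*(1 + 2*j)) + j) = 2 + (2*j + j*(1 + 2*j)) = 2 + 2*j + j*(1 + 2*j))
d(377)/(-499072) + Y(A, 401)/(-172271) = (2 + 2*377² + 3*377)/(-499072) - 1/460*(-672)/(-172271) = (2 + 2*142129 + 1131)*(-1/499072) + (168/115)*(-1/172271) = (2 + 284258 + 1131)*(-1/499072) - 168/19811165 = 285391*(-1/499072) - 168/19811165 = -285391/499072 - 168/19811165 = -5654012034611/9887197738880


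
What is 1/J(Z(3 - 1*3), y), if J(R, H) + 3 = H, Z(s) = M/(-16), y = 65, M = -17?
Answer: 1/62 ≈ 0.016129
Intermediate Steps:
Z(s) = 17/16 (Z(s) = -17/(-16) = -17*(-1/16) = 17/16)
J(R, H) = -3 + H
1/J(Z(3 - 1*3), y) = 1/(-3 + 65) = 1/62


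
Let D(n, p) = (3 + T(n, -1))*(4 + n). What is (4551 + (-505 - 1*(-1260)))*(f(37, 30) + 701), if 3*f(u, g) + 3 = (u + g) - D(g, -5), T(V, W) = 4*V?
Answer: -10691590/3 ≈ -3.5639e+6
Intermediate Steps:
D(n, p) = (3 + 4*n)*(4 + n)
f(u, g) = -5 - 6*g - 4*g**2/3 + u/3 (f(u, g) = -1 + ((u + g) - (12 + 4*g**2 + 19*g))/3 = -1 + ((g + u) + (-12 - 19*g - 4*g**2))/3 = -1 + (-12 + u - 18*g - 4*g**2)/3 = -1 + (-4 - 6*g - 4*g**2/3 + u/3) = -5 - 6*g - 4*g**2/3 + u/3)
(4551 + (-505 - 1*(-1260)))*(f(37, 30) + 701) = (4551 + (-505 - 1*(-1260)))*((-5 - 6*30 - 4/3*30**2 + (1/3)*37) + 701) = (4551 + (-505 + 1260))*((-5 - 180 - 4/3*900 + 37/3) + 701) = (4551 + 755)*((-5 - 180 - 1200 + 37/3) + 701) = 5306*(-4118/3 + 701) = 5306*(-2015/3) = -10691590/3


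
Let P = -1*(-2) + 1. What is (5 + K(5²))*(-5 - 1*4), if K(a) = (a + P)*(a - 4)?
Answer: -5337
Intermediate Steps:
P = 3 (P = 2 + 1 = 3)
K(a) = (-4 + a)*(3 + a) (K(a) = (a + 3)*(a - 4) = (3 + a)*(-4 + a) = (-4 + a)*(3 + a))
(5 + K(5²))*(-5 - 1*4) = (5 + (-12 + (5²)² - 1*5²))*(-5 - 1*4) = (5 + (-12 + 25² - 1*25))*(-5 - 4) = (5 + (-12 + 625 - 25))*(-9) = (5 + 588)*(-9) = 593*(-9) = -5337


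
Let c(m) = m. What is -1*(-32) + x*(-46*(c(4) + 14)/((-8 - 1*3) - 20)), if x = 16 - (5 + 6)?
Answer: 5132/31 ≈ 165.55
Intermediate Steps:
x = 5 (x = 16 - 1*11 = 16 - 11 = 5)
-1*(-32) + x*(-46*(c(4) + 14)/((-8 - 1*3) - 20)) = -1*(-32) + 5*(-46*(4 + 14)/((-8 - 1*3) - 20)) = 32 + 5*(-46*18/((-8 - 3) - 20)) = 32 + 5*(-46*18/(-11 - 20)) = 32 + 5*(-46/((-31*1/18))) = 32 + 5*(-46/(-31/18)) = 32 + 5*(-46*(-18/31)) = 32 + 5*(828/31) = 32 + 4140/31 = 5132/31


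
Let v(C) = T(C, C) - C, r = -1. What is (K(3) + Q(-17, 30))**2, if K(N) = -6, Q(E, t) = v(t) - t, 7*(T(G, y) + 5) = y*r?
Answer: 277729/49 ≈ 5667.9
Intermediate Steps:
T(G, y) = -5 - y/7 (T(G, y) = -5 + (y*(-1))/7 = -5 + (-y)/7 = -5 - y/7)
v(C) = -5 - 8*C/7 (v(C) = (-5 - C/7) - C = -5 - 8*C/7)
Q(E, t) = -5 - 15*t/7 (Q(E, t) = (-5 - 8*t/7) - t = -5 - 15*t/7)
(K(3) + Q(-17, 30))**2 = (-6 + (-5 - 15/7*30))**2 = (-6 + (-5 - 450/7))**2 = (-6 - 485/7)**2 = (-527/7)**2 = 277729/49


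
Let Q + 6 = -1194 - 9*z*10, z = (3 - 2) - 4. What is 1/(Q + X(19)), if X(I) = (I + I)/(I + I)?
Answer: -1/929 ≈ -0.0010764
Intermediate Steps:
z = -3 (z = 1 - 4 = -3)
X(I) = 1 (X(I) = (2*I)/((2*I)) = (2*I)*(1/(2*I)) = 1)
Q = -930 (Q = -6 + (-1194 - 9*(-3)*10) = -6 + (-1194 - (-27)*10) = -6 + (-1194 - 1*(-270)) = -6 + (-1194 + 270) = -6 - 924 = -930)
1/(Q + X(19)) = 1/(-930 + 1) = 1/(-929) = -1/929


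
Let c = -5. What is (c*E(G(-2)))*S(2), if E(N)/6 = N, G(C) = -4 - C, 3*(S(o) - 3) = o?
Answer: 220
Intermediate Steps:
S(o) = 3 + o/3
E(N) = 6*N
(c*E(G(-2)))*S(2) = (-30*(-4 - 1*(-2)))*(3 + (1/3)*2) = (-30*(-4 + 2))*(3 + 2/3) = -30*(-2)*(11/3) = -5*(-12)*(11/3) = 60*(11/3) = 220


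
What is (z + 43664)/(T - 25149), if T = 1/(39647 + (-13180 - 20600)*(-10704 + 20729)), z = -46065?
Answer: 812990252053/8515573448098 ≈ 0.095471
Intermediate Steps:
T = -1/338604853 (T = 1/(39647 - 33780*10025) = 1/(39647 - 338644500) = 1/(-338604853) = -1/338604853 ≈ -2.9533e-9)
(z + 43664)/(T - 25149) = (-46065 + 43664)/(-1/338604853 - 25149) = -2401/(-8515573448098/338604853) = -2401*(-338604853/8515573448098) = 812990252053/8515573448098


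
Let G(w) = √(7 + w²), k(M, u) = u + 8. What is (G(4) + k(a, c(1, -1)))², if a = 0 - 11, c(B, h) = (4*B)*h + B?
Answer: (5 + √23)² ≈ 95.958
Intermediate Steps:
c(B, h) = B + 4*B*h (c(B, h) = 4*B*h + B = B + 4*B*h)
a = -11
k(M, u) = 8 + u
(G(4) + k(a, c(1, -1)))² = (√(7 + 4²) + (8 + 1*(1 + 4*(-1))))² = (√(7 + 16) + (8 + 1*(1 - 4)))² = (√23 + (8 + 1*(-3)))² = (√23 + (8 - 3))² = (√23 + 5)² = (5 + √23)²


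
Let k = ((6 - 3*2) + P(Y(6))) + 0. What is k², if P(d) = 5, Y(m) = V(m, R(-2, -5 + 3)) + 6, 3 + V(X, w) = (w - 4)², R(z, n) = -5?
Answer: 25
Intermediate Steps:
V(X, w) = -3 + (-4 + w)² (V(X, w) = -3 + (w - 4)² = -3 + (-4 + w)²)
Y(m) = 84 (Y(m) = (-3 + (-4 - 5)²) + 6 = (-3 + (-9)²) + 6 = (-3 + 81) + 6 = 78 + 6 = 84)
k = 5 (k = ((6 - 3*2) + 5) + 0 = ((6 - 6) + 5) + 0 = (0 + 5) + 0 = 5 + 0 = 5)
k² = 5² = 25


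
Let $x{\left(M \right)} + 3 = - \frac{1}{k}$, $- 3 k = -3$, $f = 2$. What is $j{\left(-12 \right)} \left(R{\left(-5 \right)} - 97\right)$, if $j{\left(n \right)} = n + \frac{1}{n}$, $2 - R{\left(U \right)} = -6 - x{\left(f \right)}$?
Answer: $\frac{4495}{4} \approx 1123.8$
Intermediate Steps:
$k = 1$ ($k = \left(- \frac{1}{3}\right) \left(-3\right) = 1$)
$x{\left(M \right)} = -4$ ($x{\left(M \right)} = -3 - 1^{-1} = -3 - 1 = -4$)
$R{\left(U \right)} = 4$ ($R{\left(U \right)} = 2 - \left(-6 - -4\right) = 2 - \left(-6 + 4\right) = 2 - -2 = 2 + 2 = 4$)
$j{\left(-12 \right)} \left(R{\left(-5 \right)} - 97\right) = \left(-12 + \frac{1}{-12}\right) \left(4 - 97\right) = \left(-12 - \frac{1}{12}\right) \left(-93\right) = \left(- \frac{145}{12}\right) \left(-93\right) = \frac{4495}{4}$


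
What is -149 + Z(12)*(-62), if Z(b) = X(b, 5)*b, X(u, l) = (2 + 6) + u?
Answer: -15029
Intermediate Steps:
X(u, l) = 8 + u
Z(b) = b*(8 + b) (Z(b) = (8 + b)*b = b*(8 + b))
-149 + Z(12)*(-62) = -149 + (12*(8 + 12))*(-62) = -149 + (12*20)*(-62) = -149 + 240*(-62) = -149 - 14880 = -15029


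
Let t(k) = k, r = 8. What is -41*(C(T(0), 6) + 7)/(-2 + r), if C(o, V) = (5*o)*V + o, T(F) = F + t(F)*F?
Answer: -287/6 ≈ -47.833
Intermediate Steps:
T(F) = F + F² (T(F) = F + F*F = F + F²)
C(o, V) = o + 5*V*o (C(o, V) = 5*V*o + o = o + 5*V*o)
-41*(C(T(0), 6) + 7)/(-2 + r) = -41*((0*(1 + 0))*(1 + 5*6) + 7)/(-2 + 8) = -41*((0*1)*(1 + 30) + 7)/6 = -41*(0*31 + 7)/6 = -41*(0 + 7)/6 = -287/6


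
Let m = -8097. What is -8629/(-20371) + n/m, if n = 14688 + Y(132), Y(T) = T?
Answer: -77343069/54981329 ≈ -1.4067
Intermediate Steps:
n = 14820 (n = 14688 + 132 = 14820)
-8629/(-20371) + n/m = -8629/(-20371) + 14820/(-8097) = -8629*(-1/20371) + 14820*(-1/8097) = 8629/20371 - 4940/2699 = -77343069/54981329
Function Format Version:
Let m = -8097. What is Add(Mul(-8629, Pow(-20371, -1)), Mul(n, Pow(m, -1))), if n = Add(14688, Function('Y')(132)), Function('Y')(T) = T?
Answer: Rational(-77343069, 54981329) ≈ -1.4067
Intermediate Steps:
n = 14820 (n = Add(14688, 132) = 14820)
Add(Mul(-8629, Pow(-20371, -1)), Mul(n, Pow(m, -1))) = Add(Mul(-8629, Pow(-20371, -1)), Mul(14820, Pow(-8097, -1))) = Add(Mul(-8629, Rational(-1, 20371)), Mul(14820, Rational(-1, 8097))) = Add(Rational(8629, 20371), Rational(-4940, 2699)) = Rational(-77343069, 54981329)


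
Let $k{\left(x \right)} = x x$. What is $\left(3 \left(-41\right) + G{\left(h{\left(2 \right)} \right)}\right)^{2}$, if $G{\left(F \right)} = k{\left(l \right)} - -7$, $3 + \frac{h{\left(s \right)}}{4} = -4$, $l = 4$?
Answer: $10000$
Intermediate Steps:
$h{\left(s \right)} = -28$ ($h{\left(s \right)} = -12 + 4 \left(-4\right) = -12 - 16 = -28$)
$k{\left(x \right)} = x^{2}$
$G{\left(F \right)} = 23$ ($G{\left(F \right)} = 4^{2} - -7 = 16 + 7 = 23$)
$\left(3 \left(-41\right) + G{\left(h{\left(2 \right)} \right)}\right)^{2} = \left(3 \left(-41\right) + 23\right)^{2} = \left(-123 + 23\right)^{2} = \left(-100\right)^{2} = 10000$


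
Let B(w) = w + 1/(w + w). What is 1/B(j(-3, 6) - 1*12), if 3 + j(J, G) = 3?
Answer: -24/289 ≈ -0.083045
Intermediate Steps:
j(J, G) = 0 (j(J, G) = -3 + 3 = 0)
B(w) = w + 1/(2*w)
1/B(j(-3, 6) - 1*12) = 1/((0 - 1*12) + 1/(2*(0 - 1*12))) = 1/((0 - 12) + 1/(2*(0 - 12))) = 1/(-12 + (½)/(-12)) = 1/(-12 + (½)*(-1/12)) = 1/(-12 - 1/24) = 1/(-289/24) = -24/289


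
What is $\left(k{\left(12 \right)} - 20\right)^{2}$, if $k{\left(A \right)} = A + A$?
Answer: $16$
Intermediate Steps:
$k{\left(A \right)} = 2 A$
$\left(k{\left(12 \right)} - 20\right)^{2} = \left(2 \cdot 12 - 20\right)^{2} = \left(24 - 20\right)^{2} = 4^{2} = 16$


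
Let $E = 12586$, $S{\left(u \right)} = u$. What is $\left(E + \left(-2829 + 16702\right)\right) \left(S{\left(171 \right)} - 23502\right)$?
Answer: $-617314929$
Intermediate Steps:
$\left(E + \left(-2829 + 16702\right)\right) \left(S{\left(171 \right)} - 23502\right) = \left(12586 + \left(-2829 + 16702\right)\right) \left(171 - 23502\right) = \left(12586 + 13873\right) \left(-23331\right) = 26459 \left(-23331\right) = -617314929$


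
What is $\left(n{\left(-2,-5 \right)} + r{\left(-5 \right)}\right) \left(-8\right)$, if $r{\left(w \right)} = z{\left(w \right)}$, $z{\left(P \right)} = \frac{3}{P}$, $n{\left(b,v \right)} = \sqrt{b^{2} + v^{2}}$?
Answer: $\frac{24}{5} - 8 \sqrt{29} \approx -38.281$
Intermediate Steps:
$r{\left(w \right)} = \frac{3}{w}$
$\left(n{\left(-2,-5 \right)} + r{\left(-5 \right)}\right) \left(-8\right) = \left(\sqrt{\left(-2\right)^{2} + \left(-5\right)^{2}} + \frac{3}{-5}\right) \left(-8\right) = \left(\sqrt{4 + 25} + 3 \left(- \frac{1}{5}\right)\right) \left(-8\right) = \left(\sqrt{29} - \frac{3}{5}\right) \left(-8\right) = \left(- \frac{3}{5} + \sqrt{29}\right) \left(-8\right) = \frac{24}{5} - 8 \sqrt{29}$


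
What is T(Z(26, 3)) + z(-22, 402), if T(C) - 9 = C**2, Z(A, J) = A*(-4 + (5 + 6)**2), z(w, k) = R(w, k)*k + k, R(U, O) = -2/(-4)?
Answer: 9254376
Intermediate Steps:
R(U, O) = 1/2 (R(U, O) = -2*(-1/4) = 1/2)
z(w, k) = 3*k/2 (z(w, k) = k/2 + k = 3*k/2)
Z(A, J) = 117*A (Z(A, J) = A*(-4 + 11**2) = A*(-4 + 121) = A*117 = 117*A)
T(C) = 9 + C**2
T(Z(26, 3)) + z(-22, 402) = (9 + (117*26)**2) + (3/2)*402 = (9 + 3042**2) + 603 = (9 + 9253764) + 603 = 9253773 + 603 = 9254376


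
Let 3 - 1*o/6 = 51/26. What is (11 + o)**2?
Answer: 50176/169 ≈ 296.90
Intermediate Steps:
o = 81/13 (o = 18 - 306/26 = 18 - 6*51/26 = 18 - 153/13 = 81/13 ≈ 6.2308)
(11 + o)**2 = (11 + 81/13)**2 = (224/13)**2 = 50176/169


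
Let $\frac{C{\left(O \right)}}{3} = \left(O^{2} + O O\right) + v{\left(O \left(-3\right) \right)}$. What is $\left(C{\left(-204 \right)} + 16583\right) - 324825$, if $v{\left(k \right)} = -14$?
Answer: $-58588$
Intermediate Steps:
$C{\left(O \right)} = -42 + 6 O^{2}$ ($C{\left(O \right)} = 3 \left(\left(O^{2} + O O\right) - 14\right) = 3 \left(\left(O^{2} + O^{2}\right) - 14\right) = 3 \left(2 O^{2} - 14\right) = 3 \left(-14 + 2 O^{2}\right) = -42 + 6 O^{2}$)
$\left(C{\left(-204 \right)} + 16583\right) - 324825 = \left(\left(-42 + 6 \left(-204\right)^{2}\right) + 16583\right) - 324825 = \left(\left(-42 + 6 \cdot 41616\right) + 16583\right) - 324825 = \left(\left(-42 + 249696\right) + 16583\right) - 324825 = \left(249654 + 16583\right) - 324825 = 266237 - 324825 = -58588$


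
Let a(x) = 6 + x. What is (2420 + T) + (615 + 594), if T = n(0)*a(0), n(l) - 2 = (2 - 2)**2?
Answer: 3641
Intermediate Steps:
n(l) = 2 (n(l) = 2 + (2 - 2)**2 = 2 + 0**2 = 2 + 0 = 2)
T = 12 (T = 2*(6 + 0) = 2*6 = 12)
(2420 + T) + (615 + 594) = (2420 + 12) + (615 + 594) = 2432 + 1209 = 3641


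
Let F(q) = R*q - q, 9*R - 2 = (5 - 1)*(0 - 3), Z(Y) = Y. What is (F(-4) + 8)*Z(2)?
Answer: 296/9 ≈ 32.889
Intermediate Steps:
R = -10/9 (R = 2/9 + ((5 - 1)*(0 - 3))/9 = 2/9 + (4*(-3))/9 = 2/9 + (⅑)*(-12) = 2/9 - 4/3 = -10/9 ≈ -1.1111)
F(q) = -19*q/9 (F(q) = -10*q/9 - q = -19*q/9)
(F(-4) + 8)*Z(2) = (-19/9*(-4) + 8)*2 = (76/9 + 8)*2 = (148/9)*2 = 296/9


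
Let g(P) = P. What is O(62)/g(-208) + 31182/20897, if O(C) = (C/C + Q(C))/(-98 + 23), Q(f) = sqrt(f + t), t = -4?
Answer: 486460097/325993200 + sqrt(58)/15600 ≈ 1.4927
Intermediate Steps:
Q(f) = sqrt(-4 + f) (Q(f) = sqrt(f - 4) = sqrt(-4 + f))
O(C) = -1/75 - sqrt(-4 + C)/75 (O(C) = (C/C + sqrt(-4 + C))/(-98 + 23) = (1 + sqrt(-4 + C))/(-75) = (1 + sqrt(-4 + C))*(-1/75) = -1/75 - sqrt(-4 + C)/75)
O(62)/g(-208) + 31182/20897 = (-1/75 - sqrt(-4 + 62)/75)/(-208) + 31182/20897 = (-1/75 - sqrt(58)/75)*(-1/208) + 31182*(1/20897) = (1/15600 + sqrt(58)/15600) + 31182/20897 = 486460097/325993200 + sqrt(58)/15600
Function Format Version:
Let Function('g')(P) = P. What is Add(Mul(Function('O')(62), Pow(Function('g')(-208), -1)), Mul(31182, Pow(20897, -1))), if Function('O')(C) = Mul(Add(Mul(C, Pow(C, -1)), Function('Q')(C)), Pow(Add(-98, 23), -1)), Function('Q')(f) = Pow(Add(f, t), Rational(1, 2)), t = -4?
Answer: Add(Rational(486460097, 325993200), Mul(Rational(1, 15600), Pow(58, Rational(1, 2)))) ≈ 1.4927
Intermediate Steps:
Function('Q')(f) = Pow(Add(-4, f), Rational(1, 2)) (Function('Q')(f) = Pow(Add(f, -4), Rational(1, 2)) = Pow(Add(-4, f), Rational(1, 2)))
Function('O')(C) = Add(Rational(-1, 75), Mul(Rational(-1, 75), Pow(Add(-4, C), Rational(1, 2)))) (Function('O')(C) = Mul(Add(Mul(C, Pow(C, -1)), Pow(Add(-4, C), Rational(1, 2))), Pow(Add(-98, 23), -1)) = Mul(Add(1, Pow(Add(-4, C), Rational(1, 2))), Pow(-75, -1)) = Mul(Add(1, Pow(Add(-4, C), Rational(1, 2))), Rational(-1, 75)) = Add(Rational(-1, 75), Mul(Rational(-1, 75), Pow(Add(-4, C), Rational(1, 2)))))
Add(Mul(Function('O')(62), Pow(Function('g')(-208), -1)), Mul(31182, Pow(20897, -1))) = Add(Mul(Add(Rational(-1, 75), Mul(Rational(-1, 75), Pow(Add(-4, 62), Rational(1, 2)))), Pow(-208, -1)), Mul(31182, Pow(20897, -1))) = Add(Mul(Add(Rational(-1, 75), Mul(Rational(-1, 75), Pow(58, Rational(1, 2)))), Rational(-1, 208)), Mul(31182, Rational(1, 20897))) = Add(Add(Rational(1, 15600), Mul(Rational(1, 15600), Pow(58, Rational(1, 2)))), Rational(31182, 20897)) = Add(Rational(486460097, 325993200), Mul(Rational(1, 15600), Pow(58, Rational(1, 2))))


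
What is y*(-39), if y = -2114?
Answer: 82446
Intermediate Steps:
y*(-39) = -2114*(-39) = 82446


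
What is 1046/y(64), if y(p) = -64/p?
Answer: -1046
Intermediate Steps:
1046/y(64) = 1046/((-64/64)) = 1046/((-64*1/64)) = 1046/(-1) = 1046*(-1) = -1046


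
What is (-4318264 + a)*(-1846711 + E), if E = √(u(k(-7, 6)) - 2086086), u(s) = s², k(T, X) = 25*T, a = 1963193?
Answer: 4349135521481 - 2355071*I*√2055461 ≈ 4.3491e+12 - 3.3764e+9*I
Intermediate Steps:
E = I*√2055461 (E = √((25*(-7))² - 2086086) = √((-175)² - 2086086) = √(30625 - 2086086) = √(-2055461) = I*√2055461 ≈ 1433.7*I)
(-4318264 + a)*(-1846711 + E) = (-4318264 + 1963193)*(-1846711 + I*√2055461) = -2355071*(-1846711 + I*√2055461) = 4349135521481 - 2355071*I*√2055461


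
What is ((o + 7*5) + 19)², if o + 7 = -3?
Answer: 1936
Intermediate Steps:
o = -10 (o = -7 - 3 = -10)
((o + 7*5) + 19)² = ((-10 + 7*5) + 19)² = ((-10 + 35) + 19)² = (25 + 19)² = 44² = 1936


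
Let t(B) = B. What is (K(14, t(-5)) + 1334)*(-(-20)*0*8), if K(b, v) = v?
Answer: 0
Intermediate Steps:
(K(14, t(-5)) + 1334)*(-(-20)*0*8) = (-5 + 1334)*(-(-20)*0*8) = 1329*(-5*0*8) = 1329*(0*8) = 1329*0 = 0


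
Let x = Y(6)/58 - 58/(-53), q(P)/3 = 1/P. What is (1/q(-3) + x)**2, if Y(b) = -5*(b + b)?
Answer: 2088025/2362369 ≈ 0.88387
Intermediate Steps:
Y(b) = -10*b
q(P) = 3/P
x = 92/1537 (x = -10*6/58 - 58/(-53) = -60*1/58 - 58*(-1/53) = -30/29 + 58/53 = 92/1537 ≈ 0.059857)
(1/q(-3) + x)**2 = (1/(3/(-3)) + 92/1537)**2 = (1/(3*(-1/3)) + 92/1537)**2 = (1/(-1) + 92/1537)**2 = (-1 + 92/1537)**2 = (-1445/1537)**2 = 2088025/2362369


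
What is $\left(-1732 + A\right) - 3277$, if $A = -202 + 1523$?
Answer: $-3688$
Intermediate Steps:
$A = 1321$
$\left(-1732 + A\right) - 3277 = \left(-1732 + 1321\right) - 3277 = -411 - 3277 = -3688$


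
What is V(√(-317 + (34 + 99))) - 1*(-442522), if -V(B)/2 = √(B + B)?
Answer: 442522 - 4*46^(¼)*√I ≈ 4.4251e+5 - 7.366*I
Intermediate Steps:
V(B) = -2*√2*√B (V(B) = -2*√(B + B) = -2*√2*√B)
V(√(-317 + (34 + 99))) - 1*(-442522) = -2*√2*√(√(-317 + (34 + 99))) - 1*(-442522) = -2*√2*√(√(-317 + 133)) + 442522 = -2*√2*√(√(-184)) + 442522 = -2*√2*√(2*I*√46) + 442522 = -2*√2*2^(¾)*23^(¼)*√I + 442522 = -4*46^(¼)*√I + 442522 = 442522 - 4*46^(¼)*√I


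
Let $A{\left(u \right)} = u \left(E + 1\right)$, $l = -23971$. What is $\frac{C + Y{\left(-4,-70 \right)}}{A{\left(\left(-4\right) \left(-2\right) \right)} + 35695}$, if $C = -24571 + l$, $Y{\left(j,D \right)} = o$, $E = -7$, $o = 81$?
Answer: $- \frac{1127}{829} \approx -1.3595$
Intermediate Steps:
$Y{\left(j,D \right)} = 81$
$A{\left(u \right)} = - 6 u$ ($A{\left(u \right)} = u \left(-7 + 1\right) = u \left(-6\right) = - 6 u$)
$C = -48542$ ($C = -24571 - 23971 = -48542$)
$\frac{C + Y{\left(-4,-70 \right)}}{A{\left(\left(-4\right) \left(-2\right) \right)} + 35695} = \frac{-48542 + 81}{- 6 \left(\left(-4\right) \left(-2\right)\right) + 35695} = - \frac{48461}{\left(-6\right) 8 + 35695} = - \frac{48461}{-48 + 35695} = - \frac{48461}{35647} = \left(-48461\right) \frac{1}{35647} = - \frac{1127}{829}$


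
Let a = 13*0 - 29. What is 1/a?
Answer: -1/29 ≈ -0.034483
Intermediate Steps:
a = -29 (a = 0 - 29 = -29)
1/a = 1/(-29) = -1/29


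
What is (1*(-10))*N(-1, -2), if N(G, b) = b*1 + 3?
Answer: -10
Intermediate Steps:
N(G, b) = 3 + b (N(G, b) = b + 3 = 3 + b)
(1*(-10))*N(-1, -2) = (1*(-10))*(3 - 2) = -10*1 = -10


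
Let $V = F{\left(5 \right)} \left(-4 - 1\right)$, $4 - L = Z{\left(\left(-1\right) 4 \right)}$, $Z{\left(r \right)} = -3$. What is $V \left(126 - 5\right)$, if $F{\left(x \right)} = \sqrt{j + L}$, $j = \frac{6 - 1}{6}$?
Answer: $- \frac{605 \sqrt{282}}{6} \approx -1693.3$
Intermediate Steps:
$j = \frac{5}{6}$ ($j = 5 \cdot \frac{1}{6} = \frac{5}{6} \approx 0.83333$)
$L = 7$ ($L = 4 - -3 = 4 + 3 = 7$)
$F{\left(x \right)} = \frac{\sqrt{282}}{6}$ ($F{\left(x \right)} = \sqrt{\frac{5}{6} + 7} = \sqrt{\frac{47}{6}} = \frac{\sqrt{282}}{6}$)
$V = - \frac{5 \sqrt{282}}{6}$ ($V = \frac{\sqrt{282}}{6} \left(-4 - 1\right) = \frac{\sqrt{282}}{6} \left(-5\right) = - \frac{5 \sqrt{282}}{6} \approx -13.994$)
$V \left(126 - 5\right) = - \frac{5 \sqrt{282}}{6} \left(126 - 5\right) = - \frac{5 \sqrt{282}}{6} \cdot 121 = - \frac{605 \sqrt{282}}{6}$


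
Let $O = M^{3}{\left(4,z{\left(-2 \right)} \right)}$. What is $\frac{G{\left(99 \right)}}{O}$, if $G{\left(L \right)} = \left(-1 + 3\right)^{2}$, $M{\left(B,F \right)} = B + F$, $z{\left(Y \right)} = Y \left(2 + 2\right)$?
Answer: $- \frac{1}{16} \approx -0.0625$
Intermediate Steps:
$z{\left(Y \right)} = 4 Y$ ($z{\left(Y \right)} = Y 4 = 4 Y$)
$G{\left(L \right)} = 4$ ($G{\left(L \right)} = 2^{2} = 4$)
$O = -64$ ($O = \left(4 + 4 \left(-2\right)\right)^{3} = \left(4 - 8\right)^{3} = \left(-4\right)^{3} = -64$)
$\frac{G{\left(99 \right)}}{O} = \frac{4}{-64} = 4 \left(- \frac{1}{64}\right) = - \frac{1}{16}$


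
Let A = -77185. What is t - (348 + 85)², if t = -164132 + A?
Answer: -428806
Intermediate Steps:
t = -241317 (t = -164132 - 77185 = -241317)
t - (348 + 85)² = -241317 - (348 + 85)² = -241317 - 1*433² = -241317 - 1*187489 = -241317 - 187489 = -428806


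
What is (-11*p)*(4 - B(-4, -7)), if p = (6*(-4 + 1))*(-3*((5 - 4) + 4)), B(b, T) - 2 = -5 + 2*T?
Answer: -62370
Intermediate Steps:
B(b, T) = -3 + 2*T (B(b, T) = 2 + (-5 + 2*T) = -3 + 2*T)
p = 270 (p = (6*(-3))*(-3*(1 + 4)) = -(-54)*5 = -18*(-15) = 270)
(-11*p)*(4 - B(-4, -7)) = (-11*270)*(4 - (-3 + 2*(-7))) = -2970*(4 - (-3 - 14)) = -2970*(4 - 1*(-17)) = -2970*(4 + 17) = -2970*21 = -62370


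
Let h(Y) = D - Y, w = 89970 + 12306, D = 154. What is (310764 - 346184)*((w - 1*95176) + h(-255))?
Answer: -265968780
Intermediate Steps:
w = 102276
h(Y) = 154 - Y
(310764 - 346184)*((w - 1*95176) + h(-255)) = (310764 - 346184)*((102276 - 1*95176) + (154 - 1*(-255))) = -35420*((102276 - 95176) + (154 + 255)) = -35420*(7100 + 409) = -35420*7509 = -265968780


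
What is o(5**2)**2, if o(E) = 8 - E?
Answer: 289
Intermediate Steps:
o(5**2)**2 = (8 - 1*5**2)**2 = (8 - 1*25)**2 = (8 - 25)**2 = (-17)**2 = 289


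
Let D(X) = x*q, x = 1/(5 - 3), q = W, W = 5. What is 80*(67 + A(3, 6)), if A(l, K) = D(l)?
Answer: 5560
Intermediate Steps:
q = 5
x = ½ (x = 1/2 = ½ ≈ 0.50000)
D(X) = 5/2 (D(X) = (½)*5 = 5/2)
A(l, K) = 5/2
80*(67 + A(3, 6)) = 80*(67 + 5/2) = 80*(139/2) = 5560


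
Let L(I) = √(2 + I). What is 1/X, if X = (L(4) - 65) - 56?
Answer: -121/14635 - √6/14635 ≈ -0.0084352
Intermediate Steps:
X = -121 + √6 (X = (√(2 + 4) - 65) - 56 = (√6 - 65) - 56 = (-65 + √6) - 56 = -121 + √6 ≈ -118.55)
1/X = 1/(-121 + √6)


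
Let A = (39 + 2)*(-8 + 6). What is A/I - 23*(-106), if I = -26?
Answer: 31735/13 ≈ 2441.2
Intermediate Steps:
A = -82 (A = 41*(-2) = -82)
A/I - 23*(-106) = -82/(-26) - 23*(-106) = -82*(-1/26) + 2438 = 41/13 + 2438 = 31735/13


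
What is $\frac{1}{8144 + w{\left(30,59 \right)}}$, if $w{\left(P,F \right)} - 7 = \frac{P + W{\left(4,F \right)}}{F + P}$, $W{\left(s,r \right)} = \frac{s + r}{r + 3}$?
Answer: $\frac{5518}{44979141} \approx 0.00012268$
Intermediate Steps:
$W{\left(s,r \right)} = \frac{r + s}{3 + r}$
$w{\left(P,F \right)} = 7 + \frac{P + \frac{4 + F}{3 + F}}{F + P}$ ($w{\left(P,F \right)} = 7 + \frac{P + \frac{F + 4}{3 + F}}{F + P} = 7 + \frac{P + \frac{4 + F}{3 + F}}{F + P}$)
$\frac{1}{8144 + w{\left(30,59 \right)}} = \frac{1}{8144 + \frac{4 + 59 + \left(3 + 59\right) \left(7 \cdot 59 + 8 \cdot 30\right)}{\left(3 + 59\right) \left(59 + 30\right)}} = \frac{1}{8144 + \frac{4 + 59 + 62 \left(413 + 240\right)}{62 \cdot 89}} = \frac{1}{8144 + \frac{1}{62} \cdot \frac{1}{89} \left(4 + 59 + 62 \cdot 653\right)} = \frac{1}{8144 + \frac{1}{62} \cdot \frac{1}{89} \left(4 + 59 + 40486\right)} = \frac{1}{8144 + \frac{1}{62} \cdot \frac{1}{89} \cdot 40549} = \frac{1}{8144 + \frac{40549}{5518}} = \frac{1}{\frac{44979141}{5518}} = \frac{5518}{44979141}$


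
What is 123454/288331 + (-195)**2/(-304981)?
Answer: 26687338099/87935476711 ≈ 0.30349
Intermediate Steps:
123454/288331 + (-195)**2/(-304981) = 123454*(1/288331) + 38025*(-1/304981) = 123454/288331 - 38025/304981 = 26687338099/87935476711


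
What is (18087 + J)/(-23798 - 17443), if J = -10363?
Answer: -7724/41241 ≈ -0.18729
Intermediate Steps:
(18087 + J)/(-23798 - 17443) = (18087 - 10363)/(-23798 - 17443) = 7724/(-41241) = 7724*(-1/41241) = -7724/41241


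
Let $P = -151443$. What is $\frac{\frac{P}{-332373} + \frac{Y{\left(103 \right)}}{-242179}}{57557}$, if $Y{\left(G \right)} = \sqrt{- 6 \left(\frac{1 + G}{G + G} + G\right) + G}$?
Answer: $\frac{50481}{6376797587} - \frac{i \sqrt{5495771}}{1435726960409} \approx 7.9164 \cdot 10^{-6} - 1.6328 \cdot 10^{-9} i$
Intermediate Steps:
$Y{\left(G \right)} = \sqrt{- 5 G - \frac{3 \left(1 + G\right)}{G}}$ ($Y{\left(G \right)} = \sqrt{- 6 \left(\frac{1 + G}{2 G} + G\right) + G} = \sqrt{- 6 \left(G + \frac{1 + G}{2 G}\right) + G} = \sqrt{\left(- 6 G - \frac{3 \left(1 + G\right)}{G}\right) + G} = \sqrt{- 5 G - \frac{3 \left(1 + G\right)}{G}}$)
$\frac{\frac{P}{-332373} + \frac{Y{\left(103 \right)}}{-242179}}{57557} = \frac{- \frac{151443}{-332373} + \frac{\sqrt{-3 - 515 - \frac{3}{103}}}{-242179}}{57557} = \left(\left(-151443\right) \left(- \frac{1}{332373}\right) + \sqrt{-3 - 515 - \frac{3}{103}} \left(- \frac{1}{242179}\right)\right) \frac{1}{57557} = \left(\frac{50481}{110791} + \sqrt{-3 - 515 - \frac{3}{103}} \left(- \frac{1}{242179}\right)\right) \frac{1}{57557} = \left(\frac{50481}{110791} + \sqrt{- \frac{53357}{103}} \left(- \frac{1}{242179}\right)\right) \frac{1}{57557} = \left(\frac{50481}{110791} + \frac{i \sqrt{5495771}}{103} \left(- \frac{1}{242179}\right)\right) \frac{1}{57557} = \left(\frac{50481}{110791} - \frac{i \sqrt{5495771}}{24944437}\right) \frac{1}{57557} = \frac{50481}{6376797587} - \frac{i \sqrt{5495771}}{1435726960409}$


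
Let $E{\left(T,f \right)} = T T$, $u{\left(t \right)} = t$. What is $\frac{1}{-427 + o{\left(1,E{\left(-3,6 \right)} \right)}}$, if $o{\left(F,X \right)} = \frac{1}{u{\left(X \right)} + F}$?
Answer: $- \frac{10}{4269} \approx -0.0023425$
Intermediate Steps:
$E{\left(T,f \right)} = T^{2}$
$o{\left(F,X \right)} = \frac{1}{F + X}$ ($o{\left(F,X \right)} = \frac{1}{X + F} = \frac{1}{F + X}$)
$\frac{1}{-427 + o{\left(1,E{\left(-3,6 \right)} \right)}} = \frac{1}{-427 + \frac{1}{1 + \left(-3\right)^{2}}} = \frac{1}{-427 + \frac{1}{1 + 9}} = \frac{1}{-427 + \frac{1}{10}} = \frac{1}{- \frac{4269}{10}} = - \frac{10}{4269}$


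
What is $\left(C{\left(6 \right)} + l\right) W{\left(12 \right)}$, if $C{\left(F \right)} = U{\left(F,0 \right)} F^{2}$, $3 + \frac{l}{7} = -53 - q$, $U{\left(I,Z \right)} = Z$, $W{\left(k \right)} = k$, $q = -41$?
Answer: $-1260$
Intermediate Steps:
$l = -105$ ($l = -21 + 7 \left(-53 - -41\right) = -21 + 7 \left(-53 + 41\right) = -21 + 7 \left(-12\right) = -21 - 84 = -105$)
$C{\left(F \right)} = 0$ ($C{\left(F \right)} = 0 F^{2} = 0$)
$\left(C{\left(6 \right)} + l\right) W{\left(12 \right)} = \left(0 - 105\right) 12 = \left(-105\right) 12 = -1260$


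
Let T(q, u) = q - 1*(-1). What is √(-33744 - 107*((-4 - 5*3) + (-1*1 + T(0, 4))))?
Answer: I*√31711 ≈ 178.08*I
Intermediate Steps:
T(q, u) = 1 + q (T(q, u) = q + 1 = 1 + q)
√(-33744 - 107*((-4 - 5*3) + (-1*1 + T(0, 4)))) = √(-33744 - 107*((-4 - 5*3) + (-1*1 + (1 + 0)))) = √(-33744 - 107*((-4 - 15) + (-1 + 1))) = √(-33744 - 107*(-19 + 0)) = √(-33744 - 107*(-19)) = √(-33744 + 2033) = √(-31711) = I*√31711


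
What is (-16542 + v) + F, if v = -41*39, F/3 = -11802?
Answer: -53547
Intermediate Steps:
F = -35406 (F = 3*(-11802) = -35406)
v = -1599
(-16542 + v) + F = (-16542 - 1599) - 35406 = -18141 - 35406 = -53547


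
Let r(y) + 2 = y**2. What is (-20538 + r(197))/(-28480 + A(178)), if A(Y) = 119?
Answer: -18269/28361 ≈ -0.64416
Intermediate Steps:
r(y) = -2 + y**2
(-20538 + r(197))/(-28480 + A(178)) = (-20538 + (-2 + 197**2))/(-28480 + 119) = (-20538 + (-2 + 38809))/(-28361) = (-20538 + 38807)*(-1/28361) = 18269*(-1/28361) = -18269/28361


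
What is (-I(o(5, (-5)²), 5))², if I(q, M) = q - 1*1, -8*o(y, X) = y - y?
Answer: 1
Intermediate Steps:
o(y, X) = 0 (o(y, X) = -(y - y)/8 = -⅛*0 = 0)
I(q, M) = -1 + q (I(q, M) = q - 1 = -1 + q)
(-I(o(5, (-5)²), 5))² = (-(-1 + 0))² = (-1*(-1))² = 1² = 1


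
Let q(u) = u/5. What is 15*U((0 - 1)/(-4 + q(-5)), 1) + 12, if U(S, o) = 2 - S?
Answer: 39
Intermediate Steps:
q(u) = u/5 (q(u) = u*(⅕) = u/5)
15*U((0 - 1)/(-4 + q(-5)), 1) + 12 = 15*(2 - (0 - 1)/(-4 + (⅕)*(-5))) + 12 = 15*(2 - (-1)/(-4 - 1)) + 12 = 15*(2 - (-1)/(-5)) + 12 = 15*(2 - (-1)*(-1)/5) + 12 = 15*(2 - 1*⅕) + 12 = 15*(2 - ⅕) + 12 = 15*(9/5) + 12 = 27 + 12 = 39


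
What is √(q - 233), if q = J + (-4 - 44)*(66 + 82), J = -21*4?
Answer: I*√7421 ≈ 86.145*I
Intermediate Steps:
J = -84
q = -7188 (q = -84 + (-4 - 44)*(66 + 82) = -84 - 48*148 = -84 - 7104 = -7188)
√(q - 233) = √(-7188 - 233) = √(-7421) = I*√7421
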